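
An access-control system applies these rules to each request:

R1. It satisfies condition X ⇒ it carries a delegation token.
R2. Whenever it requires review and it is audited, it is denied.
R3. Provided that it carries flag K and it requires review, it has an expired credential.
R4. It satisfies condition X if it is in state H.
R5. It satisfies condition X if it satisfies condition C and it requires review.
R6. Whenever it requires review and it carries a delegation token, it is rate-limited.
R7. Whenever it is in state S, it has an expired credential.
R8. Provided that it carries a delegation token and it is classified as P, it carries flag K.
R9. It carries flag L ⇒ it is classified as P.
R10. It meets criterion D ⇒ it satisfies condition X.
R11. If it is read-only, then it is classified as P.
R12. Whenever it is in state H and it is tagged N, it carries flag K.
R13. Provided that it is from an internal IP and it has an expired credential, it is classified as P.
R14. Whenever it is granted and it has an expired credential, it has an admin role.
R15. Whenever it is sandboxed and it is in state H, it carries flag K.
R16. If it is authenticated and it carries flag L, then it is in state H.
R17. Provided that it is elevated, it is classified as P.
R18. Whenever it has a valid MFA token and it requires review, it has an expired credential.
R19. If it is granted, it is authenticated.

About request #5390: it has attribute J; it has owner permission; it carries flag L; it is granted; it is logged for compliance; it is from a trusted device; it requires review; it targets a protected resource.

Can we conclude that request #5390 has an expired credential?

By R9 (it carries flag L): it is classified as P.
By R19 (it is granted): it is authenticated.
By R16 (it is authenticated, it carries flag L): it is in state H.
By R4 (it is in state H): it satisfies condition X.
By R1 (it satisfies condition X): it carries a delegation token.
By R8 (it carries a delegation token, it is classified as P): it carries flag K.
By R3 (it carries flag K, it requires review): it has an expired credential.

Yes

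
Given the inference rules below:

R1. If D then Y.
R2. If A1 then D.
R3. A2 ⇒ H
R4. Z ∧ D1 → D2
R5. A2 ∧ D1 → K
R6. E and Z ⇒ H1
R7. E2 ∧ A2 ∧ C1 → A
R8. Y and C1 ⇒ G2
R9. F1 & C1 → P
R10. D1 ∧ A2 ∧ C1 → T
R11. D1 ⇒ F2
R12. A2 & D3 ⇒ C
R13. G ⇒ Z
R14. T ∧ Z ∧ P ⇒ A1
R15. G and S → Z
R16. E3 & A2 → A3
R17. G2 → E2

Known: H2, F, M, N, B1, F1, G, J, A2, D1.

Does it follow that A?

Forward chaining from the given facts derives: H, K, F2, Z, D2.
The only rule concluding A is R7, which needs E2; that is never established.

No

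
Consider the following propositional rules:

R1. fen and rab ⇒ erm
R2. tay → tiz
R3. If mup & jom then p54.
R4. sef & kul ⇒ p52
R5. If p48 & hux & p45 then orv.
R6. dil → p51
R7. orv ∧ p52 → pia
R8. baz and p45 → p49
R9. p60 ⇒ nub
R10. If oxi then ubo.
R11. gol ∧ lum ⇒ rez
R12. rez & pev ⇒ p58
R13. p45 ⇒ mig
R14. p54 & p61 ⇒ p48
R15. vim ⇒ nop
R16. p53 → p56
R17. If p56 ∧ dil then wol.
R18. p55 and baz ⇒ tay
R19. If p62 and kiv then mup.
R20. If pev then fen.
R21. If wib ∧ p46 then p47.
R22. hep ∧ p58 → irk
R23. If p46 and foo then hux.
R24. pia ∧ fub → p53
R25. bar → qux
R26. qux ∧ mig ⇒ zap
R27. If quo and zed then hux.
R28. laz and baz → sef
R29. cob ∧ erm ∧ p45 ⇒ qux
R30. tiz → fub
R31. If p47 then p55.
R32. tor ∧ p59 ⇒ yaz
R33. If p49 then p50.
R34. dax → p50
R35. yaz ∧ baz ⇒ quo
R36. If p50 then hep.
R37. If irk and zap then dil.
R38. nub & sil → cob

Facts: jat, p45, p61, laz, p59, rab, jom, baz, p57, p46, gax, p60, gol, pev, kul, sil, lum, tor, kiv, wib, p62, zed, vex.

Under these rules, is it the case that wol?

Yes

p49  (by R8: baz, p45)
nub  (by R9: p60)
rez  (by R11: gol, lum)
p58  (by R12: rez, pev)
mig  (by R13: p45)
mup  (by R19: p62, kiv)
fen  (by R20: pev)
p47  (by R21: wib, p46)
sef  (by R28: laz, baz)
p55  (by R31: p47)
yaz  (by R32: tor, p59)
p50  (by R33: p49)
quo  (by R35: yaz, baz)
hep  (by R36: p50)
cob  (by R38: nub, sil)
erm  (by R1: fen, rab)
p54  (by R3: mup, jom)
p52  (by R4: sef, kul)
p48  (by R14: p54, p61)
tay  (by R18: p55, baz)
irk  (by R22: hep, p58)
hux  (by R27: quo, zed)
qux  (by R29: cob, erm, p45)
tiz  (by R2: tay)
orv  (by R5: p48, hux, p45)
pia  (by R7: orv, p52)
zap  (by R26: qux, mig)
fub  (by R30: tiz)
dil  (by R37: irk, zap)
p53  (by R24: pia, fub)
p56  (by R16: p53)
wol  (by R17: p56, dil)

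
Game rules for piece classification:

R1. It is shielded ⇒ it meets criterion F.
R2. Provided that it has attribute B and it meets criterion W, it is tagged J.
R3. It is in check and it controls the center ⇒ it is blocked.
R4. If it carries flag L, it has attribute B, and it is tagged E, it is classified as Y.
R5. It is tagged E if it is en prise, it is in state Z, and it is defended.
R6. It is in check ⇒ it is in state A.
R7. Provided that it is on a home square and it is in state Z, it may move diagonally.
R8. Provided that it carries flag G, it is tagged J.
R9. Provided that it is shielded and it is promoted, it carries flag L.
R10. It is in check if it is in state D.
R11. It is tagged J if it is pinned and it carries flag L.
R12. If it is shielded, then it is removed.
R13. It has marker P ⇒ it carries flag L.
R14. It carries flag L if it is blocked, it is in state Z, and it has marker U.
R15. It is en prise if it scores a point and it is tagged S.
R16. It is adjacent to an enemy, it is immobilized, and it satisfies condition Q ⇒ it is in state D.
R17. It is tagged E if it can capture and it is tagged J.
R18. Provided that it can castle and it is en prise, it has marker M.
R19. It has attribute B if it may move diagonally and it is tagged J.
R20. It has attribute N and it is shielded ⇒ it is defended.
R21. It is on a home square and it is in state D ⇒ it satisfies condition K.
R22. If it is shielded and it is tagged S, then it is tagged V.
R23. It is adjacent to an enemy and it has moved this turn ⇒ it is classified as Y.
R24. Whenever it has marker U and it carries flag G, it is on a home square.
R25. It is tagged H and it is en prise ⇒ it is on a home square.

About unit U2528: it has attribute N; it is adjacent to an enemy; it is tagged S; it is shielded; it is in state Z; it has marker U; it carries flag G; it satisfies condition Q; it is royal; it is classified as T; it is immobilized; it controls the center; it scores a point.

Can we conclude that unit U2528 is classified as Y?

By R8 (it carries flag G): it is tagged J.
By R15 (it scores a point, it is tagged S): it is en prise.
By R16 (it is adjacent to an enemy, it is immobilized, it satisfies condition Q): it is in state D.
By R20 (it has attribute N, it is shielded): it is defended.
By R24 (it has marker U, it carries flag G): it is on a home square.
By R5 (it is en prise, it is in state Z, it is defended): it is tagged E.
By R7 (it is on a home square, it is in state Z): it may move diagonally.
By R10 (it is in state D): it is in check.
By R19 (it may move diagonally, it is tagged J): it has attribute B.
By R3 (it is in check, it controls the center): it is blocked.
By R14 (it is blocked, it is in state Z, it has marker U): it carries flag L.
By R4 (it carries flag L, it has attribute B, it is tagged E): it is classified as Y.

Yes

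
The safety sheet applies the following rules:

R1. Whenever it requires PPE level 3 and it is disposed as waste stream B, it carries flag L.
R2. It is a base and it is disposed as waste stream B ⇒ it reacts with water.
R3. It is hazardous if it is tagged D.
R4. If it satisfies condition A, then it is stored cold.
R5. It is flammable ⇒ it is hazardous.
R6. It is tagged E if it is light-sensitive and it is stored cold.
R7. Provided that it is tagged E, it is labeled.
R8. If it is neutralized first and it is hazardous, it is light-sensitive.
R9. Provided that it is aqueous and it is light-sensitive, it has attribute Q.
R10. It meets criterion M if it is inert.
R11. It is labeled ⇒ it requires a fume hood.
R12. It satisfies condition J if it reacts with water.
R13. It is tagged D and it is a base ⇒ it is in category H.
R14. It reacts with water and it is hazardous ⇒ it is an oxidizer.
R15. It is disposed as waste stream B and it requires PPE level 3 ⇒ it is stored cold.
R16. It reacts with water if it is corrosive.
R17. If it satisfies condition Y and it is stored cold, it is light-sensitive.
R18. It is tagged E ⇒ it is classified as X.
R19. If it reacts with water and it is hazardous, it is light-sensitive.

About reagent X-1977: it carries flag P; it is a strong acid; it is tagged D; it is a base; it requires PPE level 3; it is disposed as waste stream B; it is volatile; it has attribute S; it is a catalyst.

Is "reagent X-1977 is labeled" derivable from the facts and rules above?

Yes

By R2 (it is a base, it is disposed as waste stream B): it reacts with water.
By R3 (it is tagged D): it is hazardous.
By R15 (it is disposed as waste stream B, it requires PPE level 3): it is stored cold.
By R19 (it reacts with water, it is hazardous): it is light-sensitive.
By R6 (it is light-sensitive, it is stored cold): it is tagged E.
By R7 (it is tagged E): it is labeled.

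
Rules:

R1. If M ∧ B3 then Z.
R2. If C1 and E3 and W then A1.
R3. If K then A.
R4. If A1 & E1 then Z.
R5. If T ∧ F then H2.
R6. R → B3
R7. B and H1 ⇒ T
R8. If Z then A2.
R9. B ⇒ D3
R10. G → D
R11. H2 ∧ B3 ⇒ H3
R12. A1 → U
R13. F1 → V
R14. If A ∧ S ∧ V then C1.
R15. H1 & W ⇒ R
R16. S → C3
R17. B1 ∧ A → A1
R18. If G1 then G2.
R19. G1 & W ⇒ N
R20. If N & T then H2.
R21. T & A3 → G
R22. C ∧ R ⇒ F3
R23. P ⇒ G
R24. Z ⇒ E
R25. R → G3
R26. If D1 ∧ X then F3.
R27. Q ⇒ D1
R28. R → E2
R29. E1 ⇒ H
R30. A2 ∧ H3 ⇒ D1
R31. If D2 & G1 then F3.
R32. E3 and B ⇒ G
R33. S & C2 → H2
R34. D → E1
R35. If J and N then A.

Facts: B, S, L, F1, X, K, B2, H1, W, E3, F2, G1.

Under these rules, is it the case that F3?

Yes

A  (by R3: K)
T  (by R7: B, H1)
V  (by R13: F1)
C1  (by R14: A, S, V)
R  (by R15: H1, W)
N  (by R19: G1, W)
H2  (by R20: N, T)
G  (by R32: E3, B)
A1  (by R2: C1, E3, W)
B3  (by R6: R)
D  (by R10: G)
H3  (by R11: H2, B3)
E1  (by R34: D)
Z  (by R4: A1, E1)
A2  (by R8: Z)
D1  (by R30: A2, H3)
F3  (by R26: D1, X)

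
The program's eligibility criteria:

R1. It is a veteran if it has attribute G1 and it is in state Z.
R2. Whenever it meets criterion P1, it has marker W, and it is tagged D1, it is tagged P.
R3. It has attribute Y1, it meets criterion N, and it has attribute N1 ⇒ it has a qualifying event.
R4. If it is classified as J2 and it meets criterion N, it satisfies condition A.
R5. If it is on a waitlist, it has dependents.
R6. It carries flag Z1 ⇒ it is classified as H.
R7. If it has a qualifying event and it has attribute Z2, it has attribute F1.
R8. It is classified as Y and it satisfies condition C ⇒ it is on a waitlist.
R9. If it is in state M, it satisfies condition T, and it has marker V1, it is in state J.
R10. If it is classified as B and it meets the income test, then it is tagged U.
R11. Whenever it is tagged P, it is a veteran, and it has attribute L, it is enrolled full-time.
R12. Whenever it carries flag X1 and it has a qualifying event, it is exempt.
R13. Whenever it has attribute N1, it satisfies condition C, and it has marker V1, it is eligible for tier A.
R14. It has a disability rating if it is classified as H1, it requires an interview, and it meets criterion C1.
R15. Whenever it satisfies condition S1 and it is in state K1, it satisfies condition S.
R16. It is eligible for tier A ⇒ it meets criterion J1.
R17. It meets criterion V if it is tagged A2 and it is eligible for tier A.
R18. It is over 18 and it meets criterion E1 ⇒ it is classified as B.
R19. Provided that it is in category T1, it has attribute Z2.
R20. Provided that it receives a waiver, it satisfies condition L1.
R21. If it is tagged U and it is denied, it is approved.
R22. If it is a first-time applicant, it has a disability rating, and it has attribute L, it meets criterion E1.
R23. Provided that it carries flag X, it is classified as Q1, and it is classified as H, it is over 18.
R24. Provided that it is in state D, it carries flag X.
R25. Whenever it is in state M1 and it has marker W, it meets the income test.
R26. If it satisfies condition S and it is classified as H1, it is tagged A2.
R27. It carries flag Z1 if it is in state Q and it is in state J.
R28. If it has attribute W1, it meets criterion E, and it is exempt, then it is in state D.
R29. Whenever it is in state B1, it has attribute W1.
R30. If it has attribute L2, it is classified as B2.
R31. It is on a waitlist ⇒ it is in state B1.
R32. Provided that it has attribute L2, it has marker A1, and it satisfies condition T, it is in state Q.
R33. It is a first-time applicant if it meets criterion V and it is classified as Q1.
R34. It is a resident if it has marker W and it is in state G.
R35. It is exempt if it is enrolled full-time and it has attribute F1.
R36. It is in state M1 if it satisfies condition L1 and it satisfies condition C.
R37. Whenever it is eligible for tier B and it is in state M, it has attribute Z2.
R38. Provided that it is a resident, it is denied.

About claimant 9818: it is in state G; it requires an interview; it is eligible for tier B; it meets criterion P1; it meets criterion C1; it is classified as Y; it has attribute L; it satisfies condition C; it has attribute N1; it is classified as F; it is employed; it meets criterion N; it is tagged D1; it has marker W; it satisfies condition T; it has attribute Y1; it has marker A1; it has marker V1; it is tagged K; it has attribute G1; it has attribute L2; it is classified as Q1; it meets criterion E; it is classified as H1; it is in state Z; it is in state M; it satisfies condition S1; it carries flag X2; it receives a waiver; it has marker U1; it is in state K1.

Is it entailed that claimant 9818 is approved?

By R1 (it has attribute G1, it is in state Z): it is a veteran.
By R2 (it meets criterion P1, it has marker W, it is tagged D1): it is tagged P.
By R3 (it has attribute Y1, it meets criterion N, it has attribute N1): it has a qualifying event.
By R8 (it is classified as Y, it satisfies condition C): it is on a waitlist.
By R9 (it is in state M, it satisfies condition T, it has marker V1): it is in state J.
By R11 (it is tagged P, it is a veteran, it has attribute L): it is enrolled full-time.
By R13 (it has attribute N1, it satisfies condition C, it has marker V1): it is eligible for tier A.
By R14 (it is classified as H1, it requires an interview, it meets criterion C1): it has a disability rating.
By R15 (it satisfies condition S1, it is in state K1): it satisfies condition S.
By R20 (it receives a waiver): it satisfies condition L1.
By R26 (it satisfies condition S, it is classified as H1): it is tagged A2.
By R31 (it is on a waitlist): it is in state B1.
By R32 (it has attribute L2, it has marker A1, it satisfies condition T): it is in state Q.
By R34 (it has marker W, it is in state G): it is a resident.
By R36 (it satisfies condition L1, it satisfies condition C): it is in state M1.
By R37 (it is eligible for tier B, it is in state M): it has attribute Z2.
By R38 (it is a resident): it is denied.
By R7 (it has a qualifying event, it has attribute Z2): it has attribute F1.
By R17 (it is tagged A2, it is eligible for tier A): it meets criterion V.
By R25 (it is in state M1, it has marker W): it meets the income test.
By R27 (it is in state Q, it is in state J): it carries flag Z1.
By R29 (it is in state B1): it has attribute W1.
By R33 (it meets criterion V, it is classified as Q1): it is a first-time applicant.
By R35 (it is enrolled full-time, it has attribute F1): it is exempt.
By R6 (it carries flag Z1): it is classified as H.
By R22 (it is a first-time applicant, it has a disability rating, it has attribute L): it meets criterion E1.
By R28 (it has attribute W1, it meets criterion E, it is exempt): it is in state D.
By R24 (it is in state D): it carries flag X.
By R23 (it carries flag X, it is classified as Q1, it is classified as H): it is over 18.
By R18 (it is over 18, it meets criterion E1): it is classified as B.
By R10 (it is classified as B, it meets the income test): it is tagged U.
By R21 (it is tagged U, it is denied): it is approved.

Yes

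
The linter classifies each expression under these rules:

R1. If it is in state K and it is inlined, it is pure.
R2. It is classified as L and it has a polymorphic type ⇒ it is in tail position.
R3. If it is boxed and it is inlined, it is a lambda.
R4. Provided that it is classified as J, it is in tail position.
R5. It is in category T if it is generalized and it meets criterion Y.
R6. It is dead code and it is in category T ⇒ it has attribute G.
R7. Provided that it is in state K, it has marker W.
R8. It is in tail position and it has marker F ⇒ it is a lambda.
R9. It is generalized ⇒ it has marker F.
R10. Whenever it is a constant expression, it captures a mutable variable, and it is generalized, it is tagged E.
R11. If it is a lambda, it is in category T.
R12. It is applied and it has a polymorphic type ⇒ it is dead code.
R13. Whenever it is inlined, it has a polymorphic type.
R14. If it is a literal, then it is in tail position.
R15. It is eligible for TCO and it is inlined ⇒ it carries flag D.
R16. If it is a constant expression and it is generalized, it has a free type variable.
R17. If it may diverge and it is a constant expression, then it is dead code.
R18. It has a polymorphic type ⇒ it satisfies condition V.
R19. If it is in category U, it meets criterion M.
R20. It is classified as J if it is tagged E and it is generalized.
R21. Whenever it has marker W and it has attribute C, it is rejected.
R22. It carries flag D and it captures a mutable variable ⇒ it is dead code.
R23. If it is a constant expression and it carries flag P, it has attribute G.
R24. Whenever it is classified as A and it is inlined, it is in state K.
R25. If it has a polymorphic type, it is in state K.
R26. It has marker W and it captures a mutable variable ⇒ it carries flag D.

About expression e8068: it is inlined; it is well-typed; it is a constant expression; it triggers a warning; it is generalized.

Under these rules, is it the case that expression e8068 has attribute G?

No

Forward chaining from the given facts derives: has marker F, has a polymorphic type, has a free type variable, satisfies condition V, is in state K, is pure, has marker W.
Rules concluding "it has attribute G": R6 needs "it is dead code"; R23 needs "it carries flag P" — none of these are established.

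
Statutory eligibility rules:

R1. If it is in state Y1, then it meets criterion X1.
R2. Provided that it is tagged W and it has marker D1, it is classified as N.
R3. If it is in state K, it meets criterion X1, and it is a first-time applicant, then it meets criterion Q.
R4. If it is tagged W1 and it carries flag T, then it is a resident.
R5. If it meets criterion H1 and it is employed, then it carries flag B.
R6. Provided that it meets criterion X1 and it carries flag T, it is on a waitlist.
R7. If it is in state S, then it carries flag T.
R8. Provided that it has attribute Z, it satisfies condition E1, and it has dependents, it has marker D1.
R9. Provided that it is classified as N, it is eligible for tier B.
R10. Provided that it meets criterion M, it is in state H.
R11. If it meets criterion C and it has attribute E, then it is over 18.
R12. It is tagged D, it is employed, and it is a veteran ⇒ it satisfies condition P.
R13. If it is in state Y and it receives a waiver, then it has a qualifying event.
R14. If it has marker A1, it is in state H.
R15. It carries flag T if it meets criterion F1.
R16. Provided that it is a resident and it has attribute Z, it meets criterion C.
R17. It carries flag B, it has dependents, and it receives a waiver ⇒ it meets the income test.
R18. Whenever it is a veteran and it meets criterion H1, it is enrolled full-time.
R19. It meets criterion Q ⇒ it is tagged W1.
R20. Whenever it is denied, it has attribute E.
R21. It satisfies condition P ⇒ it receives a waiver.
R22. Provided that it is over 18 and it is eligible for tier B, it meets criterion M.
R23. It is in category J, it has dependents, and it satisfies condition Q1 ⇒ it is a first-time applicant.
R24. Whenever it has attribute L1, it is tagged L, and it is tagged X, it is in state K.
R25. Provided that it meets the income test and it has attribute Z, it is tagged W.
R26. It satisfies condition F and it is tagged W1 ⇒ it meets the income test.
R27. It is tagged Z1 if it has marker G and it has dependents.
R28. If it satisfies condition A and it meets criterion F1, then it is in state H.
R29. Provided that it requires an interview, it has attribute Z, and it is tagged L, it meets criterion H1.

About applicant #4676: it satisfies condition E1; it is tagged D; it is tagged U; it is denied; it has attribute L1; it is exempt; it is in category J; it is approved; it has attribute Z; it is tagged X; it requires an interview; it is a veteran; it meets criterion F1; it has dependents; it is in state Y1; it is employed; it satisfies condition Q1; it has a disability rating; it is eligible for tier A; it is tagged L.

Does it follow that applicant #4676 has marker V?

No

Forward chaining from the given facts derives: meets criterion X1, has marker D1, satisfies condition P, carries flag T, has attribute E, receives a waiver, is a first-time applicant, is in state K, meets criterion H1, meets criterion Q, carries flag B, is on a waitlist, meets the income test, is enrolled full-time, is tagged W1, is tagged W, is classified as N, is a resident, is eligible for tier B, meets criterion C, is over 18, meets criterion M, is in state H.
No rule has "it has marker V" as its conclusion, and it is not among the given facts.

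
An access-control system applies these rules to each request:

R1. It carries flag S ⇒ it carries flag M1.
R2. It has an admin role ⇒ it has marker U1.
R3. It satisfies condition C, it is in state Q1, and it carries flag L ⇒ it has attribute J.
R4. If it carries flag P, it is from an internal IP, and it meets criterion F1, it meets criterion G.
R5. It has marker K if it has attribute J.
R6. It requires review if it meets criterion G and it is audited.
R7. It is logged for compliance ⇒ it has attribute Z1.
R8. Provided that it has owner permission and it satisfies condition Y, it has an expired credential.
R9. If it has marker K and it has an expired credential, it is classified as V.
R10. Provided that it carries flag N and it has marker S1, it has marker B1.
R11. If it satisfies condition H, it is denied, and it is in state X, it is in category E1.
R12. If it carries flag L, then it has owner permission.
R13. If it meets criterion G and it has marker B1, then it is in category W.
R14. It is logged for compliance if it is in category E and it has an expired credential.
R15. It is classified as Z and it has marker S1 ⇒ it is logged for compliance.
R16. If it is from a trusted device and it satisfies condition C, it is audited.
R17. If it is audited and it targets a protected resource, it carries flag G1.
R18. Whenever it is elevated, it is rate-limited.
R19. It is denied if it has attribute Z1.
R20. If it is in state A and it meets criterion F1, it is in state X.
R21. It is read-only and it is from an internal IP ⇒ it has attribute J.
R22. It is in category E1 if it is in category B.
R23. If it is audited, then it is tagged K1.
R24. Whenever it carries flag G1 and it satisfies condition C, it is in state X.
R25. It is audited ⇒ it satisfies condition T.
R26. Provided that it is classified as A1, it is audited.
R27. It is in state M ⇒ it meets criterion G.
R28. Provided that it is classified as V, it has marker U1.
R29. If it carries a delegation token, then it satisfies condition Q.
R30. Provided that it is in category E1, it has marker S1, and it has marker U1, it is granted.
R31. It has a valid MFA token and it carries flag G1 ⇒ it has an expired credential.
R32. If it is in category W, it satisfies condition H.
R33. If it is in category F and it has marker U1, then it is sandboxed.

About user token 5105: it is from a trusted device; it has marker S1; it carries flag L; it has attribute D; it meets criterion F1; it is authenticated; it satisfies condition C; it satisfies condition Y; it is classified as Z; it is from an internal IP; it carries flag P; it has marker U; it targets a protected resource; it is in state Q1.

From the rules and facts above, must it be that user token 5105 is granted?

Forward chaining from the given facts derives: has attribute J, meets criterion G, has marker K, has owner permission, is logged for compliance, is audited, carries flag G1, is tagged K1, is in state X, satisfies condition T, requires review, has attribute Z1, has an expired credential, is classified as V, is denied, has marker U1.
The only rule concluding "it is granted" is R30, which needs "it is in category E1"; that is never established.

No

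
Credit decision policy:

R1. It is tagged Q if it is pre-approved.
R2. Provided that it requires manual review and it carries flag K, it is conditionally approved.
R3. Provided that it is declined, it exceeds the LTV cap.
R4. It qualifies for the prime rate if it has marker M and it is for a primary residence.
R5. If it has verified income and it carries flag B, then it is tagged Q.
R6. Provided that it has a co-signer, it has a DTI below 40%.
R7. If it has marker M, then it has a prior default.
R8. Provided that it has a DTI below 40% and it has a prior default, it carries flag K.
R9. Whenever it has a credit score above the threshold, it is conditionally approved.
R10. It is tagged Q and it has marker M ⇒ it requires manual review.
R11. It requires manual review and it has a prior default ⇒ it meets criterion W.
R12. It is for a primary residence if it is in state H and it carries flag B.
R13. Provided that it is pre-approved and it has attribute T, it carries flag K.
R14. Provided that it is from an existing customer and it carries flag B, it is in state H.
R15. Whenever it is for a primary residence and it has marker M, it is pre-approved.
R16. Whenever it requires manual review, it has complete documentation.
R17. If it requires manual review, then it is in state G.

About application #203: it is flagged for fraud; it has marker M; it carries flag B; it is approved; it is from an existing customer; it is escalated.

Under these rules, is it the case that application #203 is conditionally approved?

Forward chaining from the given facts derives: has a prior default, is in state H, is for a primary residence, is pre-approved, is tagged Q, qualifies for the prime rate, requires manual review, meets criterion W, has complete documentation, is in state G.
Rules concluding "it is conditionally approved": R2 needs "it carries flag K"; R9 needs "it has a credit score above the threshold" — none of these are established.

No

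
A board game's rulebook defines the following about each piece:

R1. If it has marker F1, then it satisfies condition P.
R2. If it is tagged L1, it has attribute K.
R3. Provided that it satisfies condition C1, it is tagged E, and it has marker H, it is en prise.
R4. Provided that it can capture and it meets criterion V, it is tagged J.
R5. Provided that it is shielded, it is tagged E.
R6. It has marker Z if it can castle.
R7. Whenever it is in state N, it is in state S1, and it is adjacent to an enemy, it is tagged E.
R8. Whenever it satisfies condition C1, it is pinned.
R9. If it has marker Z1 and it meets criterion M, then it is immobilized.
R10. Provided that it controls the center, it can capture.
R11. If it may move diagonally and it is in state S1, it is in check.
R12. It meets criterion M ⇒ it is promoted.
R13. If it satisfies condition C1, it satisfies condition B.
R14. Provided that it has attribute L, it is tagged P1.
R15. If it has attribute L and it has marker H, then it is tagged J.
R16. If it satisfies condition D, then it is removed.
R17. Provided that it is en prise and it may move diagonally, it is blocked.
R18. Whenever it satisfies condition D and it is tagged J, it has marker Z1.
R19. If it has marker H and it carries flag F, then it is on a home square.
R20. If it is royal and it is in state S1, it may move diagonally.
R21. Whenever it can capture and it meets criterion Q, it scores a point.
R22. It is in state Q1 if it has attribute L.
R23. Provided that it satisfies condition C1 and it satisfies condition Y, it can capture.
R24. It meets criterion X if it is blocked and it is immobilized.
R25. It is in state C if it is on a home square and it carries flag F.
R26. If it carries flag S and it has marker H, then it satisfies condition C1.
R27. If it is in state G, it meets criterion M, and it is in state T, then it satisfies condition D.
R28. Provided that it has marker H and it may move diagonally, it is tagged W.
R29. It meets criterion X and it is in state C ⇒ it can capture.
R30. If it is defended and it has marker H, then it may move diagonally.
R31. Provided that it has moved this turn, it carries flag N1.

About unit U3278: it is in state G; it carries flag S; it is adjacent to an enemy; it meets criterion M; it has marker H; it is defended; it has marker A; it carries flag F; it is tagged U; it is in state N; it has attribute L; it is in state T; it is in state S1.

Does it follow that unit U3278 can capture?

By R7 (it is in state N, it is in state S1, it is adjacent to an enemy): it is tagged E.
By R15 (it has attribute L, it has marker H): it is tagged J.
By R19 (it has marker H, it carries flag F): it is on a home square.
By R25 (it is on a home square, it carries flag F): it is in state C.
By R26 (it carries flag S, it has marker H): it satisfies condition C1.
By R27 (it is in state G, it meets criterion M, it is in state T): it satisfies condition D.
By R30 (it is defended, it has marker H): it may move diagonally.
By R3 (it satisfies condition C1, it is tagged E, it has marker H): it is en prise.
By R17 (it is en prise, it may move diagonally): it is blocked.
By R18 (it satisfies condition D, it is tagged J): it has marker Z1.
By R9 (it has marker Z1, it meets criterion M): it is immobilized.
By R24 (it is blocked, it is immobilized): it meets criterion X.
By R29 (it meets criterion X, it is in state C): it can capture.

Yes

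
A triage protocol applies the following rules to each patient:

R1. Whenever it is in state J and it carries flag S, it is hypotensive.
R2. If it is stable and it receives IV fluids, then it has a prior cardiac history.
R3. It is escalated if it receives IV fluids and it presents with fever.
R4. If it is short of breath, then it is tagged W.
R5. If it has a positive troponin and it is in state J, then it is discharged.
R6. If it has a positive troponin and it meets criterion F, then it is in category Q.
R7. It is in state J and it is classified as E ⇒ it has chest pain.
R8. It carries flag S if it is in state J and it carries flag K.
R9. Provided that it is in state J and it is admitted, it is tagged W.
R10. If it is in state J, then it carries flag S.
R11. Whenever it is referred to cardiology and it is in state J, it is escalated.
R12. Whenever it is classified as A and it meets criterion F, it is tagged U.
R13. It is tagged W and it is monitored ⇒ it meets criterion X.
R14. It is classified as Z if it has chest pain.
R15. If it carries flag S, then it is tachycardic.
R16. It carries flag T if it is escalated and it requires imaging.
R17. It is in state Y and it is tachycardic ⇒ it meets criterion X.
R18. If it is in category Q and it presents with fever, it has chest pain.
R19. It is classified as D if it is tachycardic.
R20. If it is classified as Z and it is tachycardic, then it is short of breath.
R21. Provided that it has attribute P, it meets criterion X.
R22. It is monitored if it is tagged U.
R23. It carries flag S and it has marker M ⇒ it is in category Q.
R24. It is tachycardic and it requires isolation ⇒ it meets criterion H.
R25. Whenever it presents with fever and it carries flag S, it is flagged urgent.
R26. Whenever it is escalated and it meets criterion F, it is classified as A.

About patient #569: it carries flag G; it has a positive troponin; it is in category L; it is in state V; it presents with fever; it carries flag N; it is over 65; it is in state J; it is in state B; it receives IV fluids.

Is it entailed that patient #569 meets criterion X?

Forward chaining from the given facts derives: is escalated, is discharged, carries flag S, is tachycardic, is classified as D, is flagged urgent, is hypotensive.
Rules concluding "it meets criterion X": R13 needs "it is tagged W"; R17 needs "it is in state Y"; R21 needs "it has attribute P" — none of these are established.

No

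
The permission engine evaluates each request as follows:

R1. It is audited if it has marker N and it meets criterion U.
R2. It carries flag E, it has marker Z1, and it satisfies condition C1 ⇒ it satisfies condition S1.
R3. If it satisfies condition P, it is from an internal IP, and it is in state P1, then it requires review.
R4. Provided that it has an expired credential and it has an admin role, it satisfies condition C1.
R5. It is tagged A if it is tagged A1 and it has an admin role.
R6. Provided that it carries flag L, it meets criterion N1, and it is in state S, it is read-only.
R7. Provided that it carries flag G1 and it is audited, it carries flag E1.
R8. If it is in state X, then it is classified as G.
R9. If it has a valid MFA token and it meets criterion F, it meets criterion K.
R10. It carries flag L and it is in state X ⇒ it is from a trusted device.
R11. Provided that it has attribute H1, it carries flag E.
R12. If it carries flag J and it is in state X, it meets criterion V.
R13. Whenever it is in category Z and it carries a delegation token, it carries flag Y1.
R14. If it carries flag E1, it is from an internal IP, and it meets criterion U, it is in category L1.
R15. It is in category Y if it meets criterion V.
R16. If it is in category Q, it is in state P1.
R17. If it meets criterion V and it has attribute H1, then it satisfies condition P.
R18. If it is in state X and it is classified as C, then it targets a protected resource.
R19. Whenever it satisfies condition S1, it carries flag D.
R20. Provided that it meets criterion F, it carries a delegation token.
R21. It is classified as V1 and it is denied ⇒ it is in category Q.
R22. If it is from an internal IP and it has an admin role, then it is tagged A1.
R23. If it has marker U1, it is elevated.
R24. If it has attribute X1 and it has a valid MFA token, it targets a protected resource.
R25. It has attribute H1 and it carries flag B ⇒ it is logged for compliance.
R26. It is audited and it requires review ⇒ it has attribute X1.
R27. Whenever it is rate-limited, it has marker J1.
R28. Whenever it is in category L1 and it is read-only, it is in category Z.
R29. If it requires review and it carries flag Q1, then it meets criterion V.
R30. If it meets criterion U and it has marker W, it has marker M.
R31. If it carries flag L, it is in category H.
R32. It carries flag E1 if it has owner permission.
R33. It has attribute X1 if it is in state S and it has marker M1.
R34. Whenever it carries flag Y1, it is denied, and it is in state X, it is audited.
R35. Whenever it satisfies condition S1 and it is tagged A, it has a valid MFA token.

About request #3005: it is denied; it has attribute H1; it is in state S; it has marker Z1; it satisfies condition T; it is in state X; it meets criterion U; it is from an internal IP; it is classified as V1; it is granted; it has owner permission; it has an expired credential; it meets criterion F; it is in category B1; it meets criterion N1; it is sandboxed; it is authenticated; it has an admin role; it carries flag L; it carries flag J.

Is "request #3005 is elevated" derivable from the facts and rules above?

Forward chaining from the given facts derives: satisfies condition C1, is read-only, is classified as G, is from a trusted device, carries flag E, meets criterion V, is in category Y, satisfies condition P, carries a delegation token, is in category Q, is tagged A1, is in category H, carries flag E1, satisfies condition S1, is tagged A, is in category L1, is in state P1, carries flag D, is in category Z, has a valid MFA token, requires review, meets criterion K, carries flag Y1, is audited, has attribute X1, targets a protected resource.
The only rule concluding "it is elevated" is R23, which needs "it has marker U1"; that is never established.

No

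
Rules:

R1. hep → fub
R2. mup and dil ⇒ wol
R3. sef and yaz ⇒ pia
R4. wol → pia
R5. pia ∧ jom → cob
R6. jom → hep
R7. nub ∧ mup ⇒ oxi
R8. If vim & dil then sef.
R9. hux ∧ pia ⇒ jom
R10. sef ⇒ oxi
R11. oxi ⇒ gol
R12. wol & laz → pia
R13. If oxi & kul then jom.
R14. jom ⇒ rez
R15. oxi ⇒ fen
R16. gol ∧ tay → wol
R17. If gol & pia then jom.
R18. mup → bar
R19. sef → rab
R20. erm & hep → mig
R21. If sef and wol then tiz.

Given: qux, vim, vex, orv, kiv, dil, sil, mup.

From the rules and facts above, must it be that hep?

Yes

wol  (by R2: mup, dil)
pia  (by R4: wol)
sef  (by R8: vim, dil)
oxi  (by R10: sef)
gol  (by R11: oxi)
jom  (by R17: gol, pia)
hep  (by R6: jom)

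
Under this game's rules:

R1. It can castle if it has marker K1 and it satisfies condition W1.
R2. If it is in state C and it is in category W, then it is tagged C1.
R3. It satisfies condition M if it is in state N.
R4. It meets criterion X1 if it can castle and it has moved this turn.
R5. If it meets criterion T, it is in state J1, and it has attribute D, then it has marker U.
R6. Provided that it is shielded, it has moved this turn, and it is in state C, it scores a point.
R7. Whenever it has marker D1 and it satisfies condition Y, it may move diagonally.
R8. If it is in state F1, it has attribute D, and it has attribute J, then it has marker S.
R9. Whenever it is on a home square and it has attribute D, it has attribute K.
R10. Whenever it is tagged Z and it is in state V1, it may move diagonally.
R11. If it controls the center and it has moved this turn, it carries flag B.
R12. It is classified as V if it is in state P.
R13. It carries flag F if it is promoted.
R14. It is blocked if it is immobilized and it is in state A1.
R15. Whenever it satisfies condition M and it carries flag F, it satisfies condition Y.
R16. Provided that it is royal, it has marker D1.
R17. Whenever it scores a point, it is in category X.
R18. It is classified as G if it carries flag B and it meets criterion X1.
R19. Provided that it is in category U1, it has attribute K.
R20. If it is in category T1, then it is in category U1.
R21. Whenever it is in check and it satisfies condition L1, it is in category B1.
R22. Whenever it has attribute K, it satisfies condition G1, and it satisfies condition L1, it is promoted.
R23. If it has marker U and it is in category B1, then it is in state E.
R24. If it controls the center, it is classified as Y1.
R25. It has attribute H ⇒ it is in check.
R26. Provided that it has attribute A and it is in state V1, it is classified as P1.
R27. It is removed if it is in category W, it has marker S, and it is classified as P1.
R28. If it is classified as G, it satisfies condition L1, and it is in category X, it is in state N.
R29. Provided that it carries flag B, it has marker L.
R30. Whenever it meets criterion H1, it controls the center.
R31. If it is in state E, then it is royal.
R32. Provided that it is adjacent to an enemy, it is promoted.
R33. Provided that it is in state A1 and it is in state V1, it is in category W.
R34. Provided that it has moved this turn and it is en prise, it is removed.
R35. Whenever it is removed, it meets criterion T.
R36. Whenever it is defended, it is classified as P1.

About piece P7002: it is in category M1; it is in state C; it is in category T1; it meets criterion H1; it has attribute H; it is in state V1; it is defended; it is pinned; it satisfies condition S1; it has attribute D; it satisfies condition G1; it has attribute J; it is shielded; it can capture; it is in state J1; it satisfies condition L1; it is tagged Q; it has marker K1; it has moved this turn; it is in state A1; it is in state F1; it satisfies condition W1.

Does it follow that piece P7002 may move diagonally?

By R1 (it has marker K1, it satisfies condition W1): it can castle.
By R4 (it can castle, it has moved this turn): it meets criterion X1.
By R6 (it is shielded, it has moved this turn, it is in state C): it scores a point.
By R8 (it is in state F1, it has attribute D, it has attribute J): it has marker S.
By R17 (it scores a point): it is in category X.
By R20 (it is in category T1): it is in category U1.
By R25 (it has attribute H): it is in check.
By R30 (it meets criterion H1): it controls the center.
By R33 (it is in state A1, it is in state V1): it is in category W.
By R36 (it is defended): it is classified as P1.
By R11 (it controls the center, it has moved this turn): it carries flag B.
By R18 (it carries flag B, it meets criterion X1): it is classified as G.
By R19 (it is in category U1): it has attribute K.
By R21 (it is in check, it satisfies condition L1): it is in category B1.
By R22 (it has attribute K, it satisfies condition G1, it satisfies condition L1): it is promoted.
By R27 (it is in category W, it has marker S, it is classified as P1): it is removed.
By R28 (it is classified as G, it satisfies condition L1, it is in category X): it is in state N.
By R35 (it is removed): it meets criterion T.
By R3 (it is in state N): it satisfies condition M.
By R5 (it meets criterion T, it is in state J1, it has attribute D): it has marker U.
By R13 (it is promoted): it carries flag F.
By R15 (it satisfies condition M, it carries flag F): it satisfies condition Y.
By R23 (it has marker U, it is in category B1): it is in state E.
By R31 (it is in state E): it is royal.
By R16 (it is royal): it has marker D1.
By R7 (it has marker D1, it satisfies condition Y): it may move diagonally.

Yes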